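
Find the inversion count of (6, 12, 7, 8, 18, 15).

3 inversions

Count, for each position, how many later elements it exceeds:
6 → none → 0
12 → 7, 8 → 2
7 → none → 0
8 → none → 0
18 → 15 → 1
15 → none → 0
Sum: 0 + 2 + 0 + 0 + 1 + 0 = 3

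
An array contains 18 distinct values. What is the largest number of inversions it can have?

153

A reversed (strictly descending) arrangement makes every pair an inversion, giving C(18, 2) inversions.
C(18, 2) = 18·17/2 = 153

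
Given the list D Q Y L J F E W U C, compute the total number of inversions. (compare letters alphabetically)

26

Element-by-element contributions:
D: 1
Q: 5
Y: 7
L: 4
J: 3
F: 2
E: 1
W: 2
U: 1
C: 0
Sum: 1 + 5 + 7 + 4 + 3 + 2 + 1 + 2 + 1 + 0 = 26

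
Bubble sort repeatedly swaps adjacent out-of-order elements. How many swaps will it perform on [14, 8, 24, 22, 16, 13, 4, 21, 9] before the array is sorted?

22 swaps

Minimum adjacent swaps = number of inversions (each swap of adjacent out-of-order elements removes one inversion and no swap can remove more).
Count inversions — for each element, later elements that are smaller:
14: 8, 13, 4, 9 → 4
8: 4 → 1
24: 22, 16, 13, 4, 21, 9 → 6
22: 16, 13, 4, 21, 9 → 5
16: 13, 4, 9 → 3
13: 4, 9 → 2
4: none → 0
21: 9 → 1
9: none → 0
Total inversions: 4 + 1 + 6 + 5 + 3 + 2 + 0 + 1 + 0 = 22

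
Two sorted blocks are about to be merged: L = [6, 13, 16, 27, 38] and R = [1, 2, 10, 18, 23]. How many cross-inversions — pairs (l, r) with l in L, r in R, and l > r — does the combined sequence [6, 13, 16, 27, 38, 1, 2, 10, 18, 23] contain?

18

Take each right-half value and tally the left-half values above it:
r = 1: 6, 13, 16, 27, 38 → 5
r = 2: 6, 13, 16, 27, 38 → 5
r = 10: 13, 16, 27, 38 → 4
r = 18: 27, 38 → 2
r = 23: 27, 38 → 2
Cross-inversions: 5 + 5 + 4 + 2 + 2 = 18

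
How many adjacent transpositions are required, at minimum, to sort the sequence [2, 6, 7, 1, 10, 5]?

6

The minimum number of adjacent swaps to sort an array equals its inversion count, since every such swap removes exactly one inversion.
Count inversions — for each element, later elements that are smaller:
2: 1 → 1
6: 1, 5 → 2
7: 1, 5 → 2
1: none → 0
10: 5 → 1
5: none → 0
Total inversions: 1 + 2 + 2 + 0 + 1 + 0 = 6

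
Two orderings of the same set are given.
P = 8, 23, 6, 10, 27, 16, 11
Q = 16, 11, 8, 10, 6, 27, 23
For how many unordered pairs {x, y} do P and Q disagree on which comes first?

Assign each item its position (1..7) in the first ordering, then rewrite the second ordering as that position sequence:
positions: 8→1, 23→2, 6→3, 10→4, 27→5, 16→6, 11→7
second ordering as positions: [6, 7, 1, 4, 3, 5, 2]
Discordant pairs = inversions in this position sequence.
6: 1, 4, 3, 5, 2 → 5
7: 1, 4, 3, 5, 2 → 5
1: 0
4: 3, 2 → 2
3: 2 → 1
5: 2 → 1
2: 0
Total: 5 + 5 + 0 + 2 + 1 + 1 + 0 = 14

14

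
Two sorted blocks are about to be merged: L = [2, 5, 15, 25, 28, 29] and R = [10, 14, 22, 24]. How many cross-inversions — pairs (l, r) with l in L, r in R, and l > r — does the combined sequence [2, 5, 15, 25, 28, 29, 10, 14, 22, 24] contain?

Count, for every r in R, how many entries of L exceed r:
r = 10: 15, 25, 28, 29 → 4
r = 14: 15, 25, 28, 29 → 4
r = 22: 25, 28, 29 → 3
r = 24: 25, 28, 29 → 3
Cross-inversions: 4 + 4 + 3 + 3 = 14

14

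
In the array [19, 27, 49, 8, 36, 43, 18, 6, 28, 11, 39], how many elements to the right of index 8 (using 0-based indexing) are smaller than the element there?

1

The element at index 8 is 28.
Elements after it: 11, 39
Those smaller than 28: 11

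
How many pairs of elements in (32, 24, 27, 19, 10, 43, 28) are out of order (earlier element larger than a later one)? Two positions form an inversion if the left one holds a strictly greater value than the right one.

Out-of-order index pairs (0-indexed):
(0,1): 32 > 24
(0,2): 32 > 27
(0,3): 32 > 19
(0,4): 32 > 10
(0,6): 32 > 28
(1,3): 24 > 19
(1,4): 24 > 10
(2,3): 27 > 19
(2,4): 27 > 10
(3,4): 19 > 10
(5,6): 43 > 28
That's 11 pairs.

Inversions: 11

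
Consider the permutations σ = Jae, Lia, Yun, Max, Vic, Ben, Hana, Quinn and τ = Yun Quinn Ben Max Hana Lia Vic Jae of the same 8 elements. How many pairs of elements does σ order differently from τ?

19 discordant pairs

Assign each item its position (1..8) in the first ordering, then rewrite the second ordering as that position sequence:
positions: Jae→1, Lia→2, Yun→3, Max→4, Vic→5, Ben→6, Hana→7, Quinn→8
second ordering as positions: [3, 8, 6, 4, 7, 2, 5, 1]
Discordant pairs = inversions in this position sequence.
3: 2, 1 → 2
8: 6, 4, 7, 2, 5, 1 → 6
6: 4, 2, 5, 1 → 4
4: 2, 1 → 2
7: 2, 5, 1 → 3
2: 1 → 1
5: 1 → 1
1: 0
Total: 2 + 6 + 4 + 2 + 3 + 1 + 1 + 0 = 19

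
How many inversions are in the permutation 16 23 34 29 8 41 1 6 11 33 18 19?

34 inversions

Sweep left to right; for each value list the smaller values that follow it:
16 → 8, 1, 6, 11 → 4
23 → 8, 1, 6, 11, 18, 19 → 6
34 → 29, 8, 1, 6, 11, 33, 18, 19 → 8
29 → 8, 1, 6, 11, 18, 19 → 6
8 → 1, 6 → 2
41 → 1, 6, 11, 33, 18, 19 → 6
1 → none → 0
6 → none → 0
11 → none → 0
33 → 18, 19 → 2
18 → none → 0
19 → none → 0
Sum: 4 + 6 + 8 + 6 + 2 + 6 + 0 + 0 + 0 + 2 + 0 + 0 = 34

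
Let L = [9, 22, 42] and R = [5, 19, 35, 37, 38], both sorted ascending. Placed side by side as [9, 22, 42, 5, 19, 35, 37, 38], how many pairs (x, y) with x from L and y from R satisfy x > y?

There are 8 cross-inversions.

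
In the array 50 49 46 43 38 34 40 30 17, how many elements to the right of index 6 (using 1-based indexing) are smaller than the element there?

The element at index 6 is 34.
Elements after it: 40, 30, 17
Those smaller than 34: 30, 17

2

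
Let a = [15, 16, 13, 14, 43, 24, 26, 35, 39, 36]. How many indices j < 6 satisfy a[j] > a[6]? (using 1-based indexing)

The element at index 6 is 24.
Elements before it: 15, 16, 13, 14, 43
Those larger than 24: 43

1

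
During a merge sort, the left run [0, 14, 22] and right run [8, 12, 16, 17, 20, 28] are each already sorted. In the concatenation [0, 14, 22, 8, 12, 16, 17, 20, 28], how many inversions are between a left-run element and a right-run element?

Take each right-half value and tally the left-half values above it:
r = 8: 14, 22 → 2
r = 12: 14, 22 → 2
r = 16: 22 → 1
r = 17: 22 → 1
r = 20: 22 → 1
r = 28: none → 0
Cross-inversions: 2 + 2 + 1 + 1 + 1 + 0 = 7

7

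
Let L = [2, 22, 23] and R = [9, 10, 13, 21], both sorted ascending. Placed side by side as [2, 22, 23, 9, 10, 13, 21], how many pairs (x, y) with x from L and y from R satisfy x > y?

8

For each element r of the right run, count left-run elements greater than r:
r = 9: 22, 23 → 2
r = 10: 22, 23 → 2
r = 13: 22, 23 → 2
r = 21: 22, 23 → 2
Cross-inversions: 2 + 2 + 2 + 2 = 8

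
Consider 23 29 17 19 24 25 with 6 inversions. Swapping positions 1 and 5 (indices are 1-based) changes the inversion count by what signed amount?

Positions 1 and 5 hold 23 and 24; after swapping, the array is [24, 29, 17, 19, 23, 25].
For each element, count later entries that are smaller:
24 → 17, 19, 23 → 3
29 → 17, 19, 23, 25 → 4
17 → none → 0
19 → none → 0
23 → none → 0
25 → none → 0
Sum: 3 + 4 + 0 + 0 + 0 + 0 = 7
Change: 7 − 6 = +1

+1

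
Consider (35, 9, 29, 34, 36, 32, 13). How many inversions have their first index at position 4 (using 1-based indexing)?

2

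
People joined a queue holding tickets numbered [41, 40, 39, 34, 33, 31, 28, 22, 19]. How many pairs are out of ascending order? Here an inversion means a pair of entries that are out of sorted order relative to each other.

Out-of-order pairs: 36

Element-by-element contributions:
41: 8
40: 7
39: 6
34: 5
33: 4
31: 3
28: 2
22: 1
19: 0
Sum: 8 + 7 + 6 + 5 + 4 + 3 + 2 + 1 + 0 = 36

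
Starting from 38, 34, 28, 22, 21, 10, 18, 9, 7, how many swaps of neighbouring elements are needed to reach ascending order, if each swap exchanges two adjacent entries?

The minimum number of adjacent swaps to sort an array equals its inversion count, since every such swap removes exactly one inversion.
Count inversions — for each element, later elements that are smaller:
38: 34, 28, 22, 21, 10, 18, 9, 7 → 8
34: 28, 22, 21, 10, 18, 9, 7 → 7
28: 22, 21, 10, 18, 9, 7 → 6
22: 21, 10, 18, 9, 7 → 5
21: 10, 18, 9, 7 → 4
10: 9, 7 → 2
18: 9, 7 → 2
9: 7 → 1
7: none → 0
Total inversions: 8 + 7 + 6 + 5 + 4 + 2 + 2 + 1 + 0 = 35

35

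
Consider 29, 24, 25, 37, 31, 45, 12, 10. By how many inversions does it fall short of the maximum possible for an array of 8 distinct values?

12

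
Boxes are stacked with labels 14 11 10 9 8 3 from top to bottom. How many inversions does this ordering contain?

There are 15 out-of-order pairs.

Element-by-element contributions:
14 → 11, 10, 9, 8, 3 → 5
11 → 10, 9, 8, 3 → 4
10 → 9, 8, 3 → 3
9 → 8, 3 → 2
8 → 3 → 1
3 → none → 0
Sum: 5 + 4 + 3 + 2 + 1 + 0 = 15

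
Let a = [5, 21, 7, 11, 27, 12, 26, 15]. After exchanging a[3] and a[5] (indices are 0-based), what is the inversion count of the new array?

Positions 3 and 5 hold 11 and 12; after swapping, the array is [5, 21, 7, 12, 27, 11, 26, 15].
Sweep left to right; for each value list the smaller values that follow it:
5 → none → 0
21 → 7, 12, 11, 15 → 4
7 → none → 0
12 → 11 → 1
27 → 11, 26, 15 → 3
11 → none → 0
26 → 15 → 1
15 → none → 0
Sum: 0 + 4 + 0 + 1 + 3 + 0 + 1 + 0 = 9

Inversions: 9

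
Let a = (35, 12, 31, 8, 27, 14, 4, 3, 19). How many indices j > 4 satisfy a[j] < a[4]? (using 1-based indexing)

The element at index 4 is 8.
Elements after it: 27, 14, 4, 3, 19
Those smaller than 8: 4, 3

2 such elements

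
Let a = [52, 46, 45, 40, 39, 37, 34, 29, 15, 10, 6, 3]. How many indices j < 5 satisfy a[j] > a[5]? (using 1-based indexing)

4

The element at index 5 is 39.
Elements before it: 52, 46, 45, 40
Those larger than 39: 52, 46, 45, 40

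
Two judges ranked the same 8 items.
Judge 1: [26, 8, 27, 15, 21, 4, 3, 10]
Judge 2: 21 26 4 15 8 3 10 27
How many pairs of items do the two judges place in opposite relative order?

11

Assign each item its position (1..8) in the first ordering, then rewrite the second ordering as that position sequence:
positions: 26→1, 8→2, 27→3, 15→4, 21→5, 4→6, 3→7, 10→8
second ordering as positions: [5, 1, 6, 4, 2, 7, 8, 3]
Discordant pairs = inversions in this position sequence.
5: 1, 4, 2, 3 → 4
1: 0
6: 4, 2, 3 → 3
4: 2, 3 → 2
2: 0
7: 3 → 1
8: 3 → 1
3: 0
Total: 4 + 0 + 3 + 2 + 0 + 1 + 1 + 0 = 11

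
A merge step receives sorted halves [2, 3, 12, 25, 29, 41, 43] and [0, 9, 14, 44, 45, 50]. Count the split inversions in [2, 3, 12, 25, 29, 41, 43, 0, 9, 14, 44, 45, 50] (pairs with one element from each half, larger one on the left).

Cross-inversions: 16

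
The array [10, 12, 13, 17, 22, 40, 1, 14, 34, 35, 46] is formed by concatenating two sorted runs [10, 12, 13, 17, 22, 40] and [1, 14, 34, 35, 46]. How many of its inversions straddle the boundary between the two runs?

Take each right-half value and tally the left-half values above it:
r = 1: 10, 12, 13, 17, 22, 40 → 6
r = 14: 17, 22, 40 → 3
r = 34: 40 → 1
r = 35: 40 → 1
r = 46: none → 0
Cross-inversions: 6 + 3 + 1 + 1 + 0 = 11

11 cross-inversions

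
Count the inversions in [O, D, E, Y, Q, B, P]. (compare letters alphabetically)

Inversions: 10

Out-of-order index pairs (1-indexed):
(1,2): O > D
(1,3): O > E
(1,6): O > B
(2,6): D > B
(3,6): E > B
(4,5): Y > Q
(4,6): Y > B
(4,7): Y > P
(5,6): Q > B
(5,7): Q > P
That's 10 pairs.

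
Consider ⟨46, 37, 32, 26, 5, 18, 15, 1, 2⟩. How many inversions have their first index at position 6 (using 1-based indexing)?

3 such elements

The element at index 6 is 18.
Elements after it: 15, 1, 2
Those smaller than 18: 15, 1, 2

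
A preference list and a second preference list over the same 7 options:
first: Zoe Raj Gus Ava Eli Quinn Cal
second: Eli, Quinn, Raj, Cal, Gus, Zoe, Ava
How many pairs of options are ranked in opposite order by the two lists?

Pairs: 13

Assign each item its position (1..7) in the first ordering, then rewrite the second ordering as that position sequence:
positions: Zoe→1, Raj→2, Gus→3, Ava→4, Eli→5, Quinn→6, Cal→7
second ordering as positions: [5, 6, 2, 7, 3, 1, 4]
Discordant pairs = inversions in this position sequence.
5: 2, 3, 1, 4 → 4
6: 2, 3, 1, 4 → 4
2: 1 → 1
7: 3, 1, 4 → 3
3: 1 → 1
1: 0
4: 0
Total: 4 + 4 + 1 + 3 + 1 + 0 + 0 = 13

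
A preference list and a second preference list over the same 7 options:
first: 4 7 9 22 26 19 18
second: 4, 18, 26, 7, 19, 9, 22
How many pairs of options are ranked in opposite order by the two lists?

10

Assign each item its position (1..7) in the first ordering, then rewrite the second ordering as that position sequence:
positions: 4→1, 7→2, 9→3, 22→4, 26→5, 19→6, 18→7
second ordering as positions: [1, 7, 5, 2, 6, 3, 4]
Discordant pairs = inversions in this position sequence.
1: 0
7: 5, 2, 6, 3, 4 → 5
5: 2, 3, 4 → 3
2: 0
6: 3, 4 → 2
3: 0
4: 0
Total: 0 + 5 + 3 + 0 + 2 + 0 + 0 = 10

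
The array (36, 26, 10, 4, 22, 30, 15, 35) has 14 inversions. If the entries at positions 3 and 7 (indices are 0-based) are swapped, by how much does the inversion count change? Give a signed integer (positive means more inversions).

+7

Positions 3 and 7 hold 4 and 35; after swapping, the array is [36, 26, 10, 35, 22, 30, 15, 4].
Count, for each position, how many later elements it exceeds:
36 → 26, 10, 35, 22, 30, 15, 4 → 7
26 → 10, 22, 15, 4 → 4
10 → 4 → 1
35 → 22, 30, 15, 4 → 4
22 → 15, 4 → 2
30 → 15, 4 → 2
15 → 4 → 1
4 → none → 0
Sum: 7 + 4 + 1 + 4 + 2 + 2 + 1 + 0 = 21
Change: 21 − 14 = +7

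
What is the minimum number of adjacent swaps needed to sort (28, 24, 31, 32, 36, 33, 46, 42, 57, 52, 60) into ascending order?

There are 4 adjacent swaps.

Each adjacent swap fixes exactly one inversion, so the minimum swap count equals the number of inversions.
Count inversions — for each element, later elements that are smaller:
28: 24 → 1
24: none → 0
31: none → 0
32: none → 0
36: 33 → 1
33: none → 0
46: 42 → 1
42: none → 0
57: 52 → 1
52: none → 0
60: none → 0
Total inversions: 1 + 0 + 0 + 0 + 1 + 0 + 1 + 0 + 1 + 0 + 0 = 4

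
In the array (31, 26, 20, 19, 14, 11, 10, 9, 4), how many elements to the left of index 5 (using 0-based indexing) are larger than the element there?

The element at index 5 is 11.
Elements before it: 31, 26, 20, 19, 14
Those larger than 11: 31, 26, 20, 19, 14

5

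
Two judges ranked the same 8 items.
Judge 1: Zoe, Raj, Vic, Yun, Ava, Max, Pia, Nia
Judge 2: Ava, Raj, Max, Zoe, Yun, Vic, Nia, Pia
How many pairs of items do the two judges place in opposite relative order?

10

Assign each item its position (1..8) in the first ordering, then rewrite the second ordering as that position sequence:
positions: Zoe→1, Raj→2, Vic→3, Yun→4, Ava→5, Max→6, Pia→7, Nia→8
second ordering as positions: [5, 2, 6, 1, 4, 3, 8, 7]
Discordant pairs = inversions in this position sequence.
5: 2, 1, 4, 3 → 4
2: 1 → 1
6: 1, 4, 3 → 3
1: 0
4: 3 → 1
3: 0
8: 7 → 1
7: 0
Total: 4 + 1 + 3 + 0 + 1 + 0 + 1 + 0 = 10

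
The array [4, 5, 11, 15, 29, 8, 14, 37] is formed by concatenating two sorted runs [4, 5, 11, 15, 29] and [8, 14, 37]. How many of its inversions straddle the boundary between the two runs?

5

Take each right-half value and tally the left-half values above it:
r = 8: 11, 15, 29 → 3
r = 14: 15, 29 → 2
r = 37: none → 0
Cross-inversions: 3 + 2 + 0 = 5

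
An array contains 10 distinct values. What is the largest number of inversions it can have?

45 inversions

A reversed (strictly descending) arrangement makes every pair an inversion, giving C(10, 2) inversions.
C(10, 2) = 10·9/2 = 45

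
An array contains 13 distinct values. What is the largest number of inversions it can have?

There are 78 inversions.

A reversed (strictly descending) arrangement makes every pair an inversion, giving C(13, 2) inversions.
C(13, 2) = 13·12/2 = 78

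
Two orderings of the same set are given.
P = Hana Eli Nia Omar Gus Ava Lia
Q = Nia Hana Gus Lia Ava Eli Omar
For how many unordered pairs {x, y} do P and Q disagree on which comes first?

9 disagreeing pairs

Assign each item its position (1..7) in the first ordering, then rewrite the second ordering as that position sequence:
positions: Hana→1, Eli→2, Nia→3, Omar→4, Gus→5, Ava→6, Lia→7
second ordering as positions: [3, 1, 5, 7, 6, 2, 4]
Discordant pairs = inversions in this position sequence.
3: 1, 2 → 2
1: 0
5: 2, 4 → 2
7: 6, 2, 4 → 3
6: 2, 4 → 2
2: 0
4: 0
Total: 2 + 0 + 2 + 3 + 2 + 0 + 0 = 9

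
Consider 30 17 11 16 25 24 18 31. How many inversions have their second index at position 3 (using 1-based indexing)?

The element at index 3 is 11.
Elements before it: 30, 17
Those larger than 11: 30, 17

2 such elements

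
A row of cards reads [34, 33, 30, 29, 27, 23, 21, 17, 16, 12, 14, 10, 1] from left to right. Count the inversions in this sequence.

Count, for each position, how many later elements it exceeds:
34 → 33, 30, 29, 27, 23, 21, 17, 16, 12, 14, 10, 1 → 12
33 → 30, 29, 27, 23, 21, 17, 16, 12, 14, 10, 1 → 11
30 → 29, 27, 23, 21, 17, 16, 12, 14, 10, 1 → 10
29 → 27, 23, 21, 17, 16, 12, 14, 10, 1 → 9
27 → 23, 21, 17, 16, 12, 14, 10, 1 → 8
23 → 21, 17, 16, 12, 14, 10, 1 → 7
21 → 17, 16, 12, 14, 10, 1 → 6
17 → 16, 12, 14, 10, 1 → 5
16 → 12, 14, 10, 1 → 4
12 → 10, 1 → 2
14 → 10, 1 → 2
10 → 1 → 1
1 → none → 0
Sum: 12 + 11 + 10 + 9 + 8 + 7 + 6 + 5 + 4 + 2 + 2 + 1 + 0 = 77

77 inversions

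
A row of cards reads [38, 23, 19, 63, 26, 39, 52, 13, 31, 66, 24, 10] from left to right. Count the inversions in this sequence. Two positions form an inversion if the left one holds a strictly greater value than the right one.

Inversions: 36

Element-by-element contributions:
38 → 23, 19, 26, 13, 31, 24, 10 → 7
23 → 19, 13, 10 → 3
19 → 13, 10 → 2
63 → 26, 39, 52, 13, 31, 24, 10 → 7
26 → 13, 24, 10 → 3
39 → 13, 31, 24, 10 → 4
52 → 13, 31, 24, 10 → 4
13 → 10 → 1
31 → 24, 10 → 2
66 → 24, 10 → 2
24 → 10 → 1
10 → none → 0
Sum: 7 + 3 + 2 + 7 + 3 + 4 + 4 + 1 + 2 + 2 + 1 + 0 = 36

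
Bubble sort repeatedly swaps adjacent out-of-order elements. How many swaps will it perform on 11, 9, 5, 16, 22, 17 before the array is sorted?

4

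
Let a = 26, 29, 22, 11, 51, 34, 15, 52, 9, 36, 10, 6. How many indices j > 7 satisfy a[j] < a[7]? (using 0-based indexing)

4 such elements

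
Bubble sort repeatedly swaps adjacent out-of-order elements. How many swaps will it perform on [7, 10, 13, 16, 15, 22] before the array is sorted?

Minimum adjacent swaps = number of inversions (each swap of adjacent out-of-order elements removes one inversion and no swap can remove more).
Count inversions — for each element, later elements that are smaller:
7: none → 0
10: none → 0
13: none → 0
16: 15 → 1
15: none → 0
22: none → 0
Total inversions: 0 + 0 + 0 + 1 + 0 + 0 = 1

1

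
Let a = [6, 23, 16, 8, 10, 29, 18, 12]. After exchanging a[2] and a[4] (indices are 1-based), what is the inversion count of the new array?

8

Positions 2 and 4 hold 23 and 8; after swapping, the array is [6, 8, 16, 23, 10, 29, 18, 12].
For each element, count later entries that are smaller:
6 → none → 0
8 → none → 0
16 → 10, 12 → 2
23 → 10, 18, 12 → 3
10 → none → 0
29 → 18, 12 → 2
18 → 12 → 1
12 → none → 0
Sum: 0 + 0 + 2 + 3 + 0 + 2 + 1 + 0 = 8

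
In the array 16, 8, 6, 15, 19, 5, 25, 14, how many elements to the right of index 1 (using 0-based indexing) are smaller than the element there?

2

The element at index 1 is 8.
Elements after it: 6, 15, 19, 5, 25, 14
Those smaller than 8: 6, 5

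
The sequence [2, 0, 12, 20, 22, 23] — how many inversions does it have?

Listing every pair i<j with a[i]>a[j] (using 1-based positions):
(1,2): 2 > 0
That's 1 pair.

1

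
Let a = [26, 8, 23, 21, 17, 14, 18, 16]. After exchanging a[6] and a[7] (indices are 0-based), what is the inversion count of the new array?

18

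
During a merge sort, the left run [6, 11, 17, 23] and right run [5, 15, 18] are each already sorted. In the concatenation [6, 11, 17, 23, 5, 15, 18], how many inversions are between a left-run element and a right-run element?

For each element r of the right run, count left-run elements greater than r:
r = 5: 6, 11, 17, 23 → 4
r = 15: 17, 23 → 2
r = 18: 23 → 1
Cross-inversions: 4 + 2 + 1 = 7

7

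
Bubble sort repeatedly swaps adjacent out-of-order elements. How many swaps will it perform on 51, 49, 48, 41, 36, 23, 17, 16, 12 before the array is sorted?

Minimum adjacent swaps = number of inversions (each swap of adjacent out-of-order elements removes one inversion and no swap can remove more).
Count inversions — for each element, later elements that are smaller:
51: 49, 48, 41, 36, 23, 17, 16, 12 → 8
49: 48, 41, 36, 23, 17, 16, 12 → 7
48: 41, 36, 23, 17, 16, 12 → 6
41: 36, 23, 17, 16, 12 → 5
36: 23, 17, 16, 12 → 4
23: 17, 16, 12 → 3
17: 16, 12 → 2
16: 12 → 1
12: none → 0
Total inversions: 8 + 7 + 6 + 5 + 4 + 3 + 2 + 1 + 0 = 36

36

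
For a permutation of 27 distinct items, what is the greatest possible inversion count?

A reversed (strictly descending) arrangement makes every pair an inversion, giving C(27, 2) inversions.
C(27, 2) = 27·26/2 = 351

There are 351 inversions.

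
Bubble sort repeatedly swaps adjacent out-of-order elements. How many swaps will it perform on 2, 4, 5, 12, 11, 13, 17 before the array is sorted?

1 swap

Each adjacent swap fixes exactly one inversion, so the minimum swap count equals the number of inversions.
Count inversions — for each element, later elements that are smaller:
2: none → 0
4: none → 0
5: none → 0
12: 11 → 1
11: none → 0
13: none → 0
17: none → 0
Total inversions: 0 + 0 + 0 + 1 + 0 + 0 + 0 = 1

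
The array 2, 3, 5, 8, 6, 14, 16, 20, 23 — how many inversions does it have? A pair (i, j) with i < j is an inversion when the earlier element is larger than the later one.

There is 1 inversion.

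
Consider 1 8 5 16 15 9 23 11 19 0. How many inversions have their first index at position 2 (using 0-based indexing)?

The element at index 2 is 5.
Elements after it: 16, 15, 9, 23, 11, 19, 0
Those smaller than 5: 0

1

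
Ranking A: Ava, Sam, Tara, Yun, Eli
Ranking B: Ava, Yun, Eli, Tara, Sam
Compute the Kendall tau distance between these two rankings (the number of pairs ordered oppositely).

Assign each item its position (1..5) in the first ordering, then rewrite the second ordering as that position sequence:
positions: Ava→1, Sam→2, Tara→3, Yun→4, Eli→5
second ordering as positions: [1, 4, 5, 3, 2]
Discordant pairs = inversions in this position sequence.
1: 0
4: 3, 2 → 2
5: 3, 2 → 2
3: 2 → 1
2: 0
Total: 0 + 2 + 2 + 1 + 0 = 5

5 discordant pairs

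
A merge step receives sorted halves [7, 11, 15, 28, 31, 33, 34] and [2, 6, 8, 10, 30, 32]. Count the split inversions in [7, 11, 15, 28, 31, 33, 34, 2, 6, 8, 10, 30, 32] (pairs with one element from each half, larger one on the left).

31 cross-inversions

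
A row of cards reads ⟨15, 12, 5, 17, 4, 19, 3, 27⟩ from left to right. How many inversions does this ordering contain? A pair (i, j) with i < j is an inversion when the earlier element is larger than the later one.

13 inversions

Sweep left to right; for each value list the smaller values that follow it:
15 → 12, 5, 4, 3 → 4
12 → 5, 4, 3 → 3
5 → 4, 3 → 2
17 → 4, 3 → 2
4 → 3 → 1
19 → 3 → 1
3 → none → 0
27 → none → 0
Sum: 4 + 3 + 2 + 2 + 1 + 1 + 0 + 0 = 13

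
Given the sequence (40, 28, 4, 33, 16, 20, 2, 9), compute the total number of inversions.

21 inversions

Element-by-element contributions:
40 → 28, 4, 33, 16, 20, 2, 9 → 7
28 → 4, 16, 20, 2, 9 → 5
4 → 2 → 1
33 → 16, 20, 2, 9 → 4
16 → 2, 9 → 2
20 → 2, 9 → 2
2 → none → 0
9 → none → 0
Sum: 7 + 5 + 1 + 4 + 2 + 2 + 0 + 0 = 21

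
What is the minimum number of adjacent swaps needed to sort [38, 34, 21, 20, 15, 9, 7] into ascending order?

21 adjacent swaps

Minimum adjacent swaps = number of inversions (each swap of adjacent out-of-order elements removes one inversion and no swap can remove more).
Count inversions — for each element, later elements that are smaller:
38: 34, 21, 20, 15, 9, 7 → 6
34: 21, 20, 15, 9, 7 → 5
21: 20, 15, 9, 7 → 4
20: 15, 9, 7 → 3
15: 9, 7 → 2
9: 7 → 1
7: none → 0
Total inversions: 6 + 5 + 4 + 3 + 2 + 1 + 0 = 21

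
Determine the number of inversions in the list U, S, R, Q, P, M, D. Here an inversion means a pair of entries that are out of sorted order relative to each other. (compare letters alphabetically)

For each element, count later entries that are smaller:
U: 6
S: 5
R: 4
Q: 3
P: 2
M: 1
D: 0
Sum: 6 + 5 + 4 + 3 + 2 + 1 + 0 = 21

21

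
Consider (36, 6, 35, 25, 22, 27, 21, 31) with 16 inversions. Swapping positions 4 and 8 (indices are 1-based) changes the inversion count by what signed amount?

+3

Positions 4 and 8 hold 25 and 31; after swapping, the array is [36, 6, 35, 31, 22, 27, 21, 25].
Sweep left to right; for each value list the smaller values that follow it:
36 → 6, 35, 31, 22, 27, 21, 25 → 7
6 → none → 0
35 → 31, 22, 27, 21, 25 → 5
31 → 22, 27, 21, 25 → 4
22 → 21 → 1
27 → 21, 25 → 2
21 → none → 0
25 → none → 0
Sum: 7 + 0 + 5 + 4 + 1 + 2 + 0 + 0 = 19
Change: 19 − 16 = +3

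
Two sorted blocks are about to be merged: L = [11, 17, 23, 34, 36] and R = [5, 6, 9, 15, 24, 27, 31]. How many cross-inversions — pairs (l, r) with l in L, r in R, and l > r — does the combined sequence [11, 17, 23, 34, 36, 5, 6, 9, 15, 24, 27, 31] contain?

For each element r of the right run, count left-run elements greater than r:
r = 5: 11, 17, 23, 34, 36 → 5
r = 6: 11, 17, 23, 34, 36 → 5
r = 9: 11, 17, 23, 34, 36 → 5
r = 15: 17, 23, 34, 36 → 4
r = 24: 34, 36 → 2
r = 27: 34, 36 → 2
r = 31: 34, 36 → 2
Cross-inversions: 5 + 5 + 5 + 4 + 2 + 2 + 2 = 25

25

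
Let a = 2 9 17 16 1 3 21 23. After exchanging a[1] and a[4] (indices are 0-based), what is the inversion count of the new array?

Positions 1 and 4 hold 9 and 1; after swapping, the array is [2, 1, 17, 16, 9, 3, 21, 23].
Count, for each position, how many later elements it exceeds:
2 → 1 → 1
1 → none → 0
17 → 16, 9, 3 → 3
16 → 9, 3 → 2
9 → 3 → 1
3 → none → 0
21 → none → 0
23 → none → 0
Sum: 1 + 0 + 3 + 2 + 1 + 0 + 0 + 0 = 7

7 inversions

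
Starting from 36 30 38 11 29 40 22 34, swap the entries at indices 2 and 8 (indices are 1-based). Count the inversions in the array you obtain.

16 inversions

Positions 2 and 8 hold 30 and 34; after swapping, the array is [36, 34, 38, 11, 29, 40, 22, 30].
Element-by-element contributions:
36 → 34, 11, 29, 22, 30 → 5
34 → 11, 29, 22, 30 → 4
38 → 11, 29, 22, 30 → 4
11 → none → 0
29 → 22 → 1
40 → 22, 30 → 2
22 → none → 0
30 → none → 0
Sum: 5 + 4 + 4 + 0 + 1 + 2 + 0 + 0 = 16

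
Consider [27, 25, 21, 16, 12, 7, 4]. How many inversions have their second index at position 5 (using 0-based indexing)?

5 such elements

The element at index 5 is 7.
Elements before it: 27, 25, 21, 16, 12
Those larger than 7: 27, 25, 21, 16, 12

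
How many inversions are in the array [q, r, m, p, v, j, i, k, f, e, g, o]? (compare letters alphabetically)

Element-by-element contributions:
q → m, p, j, i, k, f, e, g, o → 9
r → m, p, j, i, k, f, e, g, o → 9
m → j, i, k, f, e, g → 6
p → j, i, k, f, e, g, o → 7
v → j, i, k, f, e, g, o → 7
j → i, f, e, g → 4
i → f, e, g → 3
k → f, e, g → 3
f → e → 1
e → none → 0
g → none → 0
o → none → 0
Sum: 9 + 9 + 6 + 7 + 7 + 4 + 3 + 3 + 1 + 0 + 0 + 0 = 49

49 inversions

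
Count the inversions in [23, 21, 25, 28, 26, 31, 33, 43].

2

Element-by-element contributions:
23 → 21 → 1
21 → none → 0
25 → none → 0
28 → 26 → 1
26 → none → 0
31 → none → 0
33 → none → 0
43 → none → 0
Sum: 1 + 0 + 0 + 1 + 0 + 0 + 0 + 0 = 2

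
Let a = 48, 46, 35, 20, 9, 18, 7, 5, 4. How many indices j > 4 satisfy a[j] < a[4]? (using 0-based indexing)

3

The element at index 4 is 9.
Elements after it: 18, 7, 5, 4
Those smaller than 9: 7, 5, 4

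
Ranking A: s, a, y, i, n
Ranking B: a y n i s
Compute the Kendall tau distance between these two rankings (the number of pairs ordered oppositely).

5 discordant pairs

Assign each item its position (1..5) in the first ordering, then rewrite the second ordering as that position sequence:
positions: s→1, a→2, y→3, i→4, n→5
second ordering as positions: [2, 3, 5, 4, 1]
Discordant pairs = inversions in this position sequence.
2: 1 → 1
3: 1 → 1
5: 4, 1 → 2
4: 1 → 1
1: 0
Total: 1 + 1 + 2 + 1 + 0 = 5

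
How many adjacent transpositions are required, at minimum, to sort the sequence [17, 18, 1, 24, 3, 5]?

8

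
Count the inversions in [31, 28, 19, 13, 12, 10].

15

Element-by-element contributions:
31 → 28, 19, 13, 12, 10 → 5
28 → 19, 13, 12, 10 → 4
19 → 13, 12, 10 → 3
13 → 12, 10 → 2
12 → 10 → 1
10 → none → 0
Sum: 5 + 4 + 3 + 2 + 1 + 0 = 15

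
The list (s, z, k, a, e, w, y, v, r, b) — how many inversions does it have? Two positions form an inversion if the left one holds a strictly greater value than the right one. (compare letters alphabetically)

There are 26 inversions.

Count, for each position, how many later elements it exceeds:
s: 5
z: 8
k: 3
a: 0
e: 1
w: 3
y: 3
v: 2
r: 1
b: 0
Sum: 5 + 8 + 3 + 0 + 1 + 3 + 3 + 2 + 1 + 0 = 26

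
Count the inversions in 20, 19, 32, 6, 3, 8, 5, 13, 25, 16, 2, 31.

Count, for each position, how many later elements it exceeds:
20: 8
19: 7
32: 9
6: 3
3: 1
8: 2
5: 1
13: 1
25: 2
16: 1
2: 0
31: 0
Sum: 8 + 7 + 9 + 3 + 1 + 2 + 1 + 1 + 2 + 1 + 0 + 0 = 35

35 inversions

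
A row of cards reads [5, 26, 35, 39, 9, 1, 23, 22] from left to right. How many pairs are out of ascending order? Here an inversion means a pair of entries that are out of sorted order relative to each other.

Element-by-element contributions:
5 → 1 → 1
26 → 9, 1, 23, 22 → 4
35 → 9, 1, 23, 22 → 4
39 → 9, 1, 23, 22 → 4
9 → 1 → 1
1 → none → 0
23 → 22 → 1
22 → none → 0
Sum: 1 + 4 + 4 + 4 + 1 + 0 + 1 + 0 = 15

15 inversions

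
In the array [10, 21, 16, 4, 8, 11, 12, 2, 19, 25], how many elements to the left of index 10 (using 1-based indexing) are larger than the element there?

0 such elements

The element at index 10 is 25.
Elements before it: 10, 21, 16, 4, 8, 11, 12, 2, 19
None of them are larger than 25.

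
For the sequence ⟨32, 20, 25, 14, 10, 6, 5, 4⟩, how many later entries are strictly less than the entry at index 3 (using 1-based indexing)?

5 such elements

The element at index 3 is 25.
Elements after it: 14, 10, 6, 5, 4
Those smaller than 25: 14, 10, 6, 5, 4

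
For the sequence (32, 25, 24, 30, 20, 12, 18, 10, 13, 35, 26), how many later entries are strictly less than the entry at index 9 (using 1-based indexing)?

0

The element at index 9 is 13.
Elements after it: 35, 26
None of them are smaller than 13.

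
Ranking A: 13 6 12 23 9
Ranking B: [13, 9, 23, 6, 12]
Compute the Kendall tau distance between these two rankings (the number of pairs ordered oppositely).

Assign each item its position (1..5) in the first ordering, then rewrite the second ordering as that position sequence:
positions: 13→1, 6→2, 12→3, 23→4, 9→5
second ordering as positions: [1, 5, 4, 2, 3]
Discordant pairs = inversions in this position sequence.
1: 0
5: 4, 2, 3 → 3
4: 2, 3 → 2
2: 0
3: 0
Total: 0 + 3 + 2 + 0 + 0 = 5

5 discordant pairs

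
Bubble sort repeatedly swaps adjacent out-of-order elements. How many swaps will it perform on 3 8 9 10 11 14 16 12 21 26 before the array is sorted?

Minimum adjacent swaps = number of inversions (each swap of adjacent out-of-order elements removes one inversion and no swap can remove more).
Count inversions — for each element, later elements that are smaller:
3: none → 0
8: none → 0
9: none → 0
10: none → 0
11: none → 0
14: 12 → 1
16: 12 → 1
12: none → 0
21: none → 0
26: none → 0
Total inversions: 0 + 0 + 0 + 0 + 0 + 1 + 1 + 0 + 0 + 0 = 2

2 adjacent swaps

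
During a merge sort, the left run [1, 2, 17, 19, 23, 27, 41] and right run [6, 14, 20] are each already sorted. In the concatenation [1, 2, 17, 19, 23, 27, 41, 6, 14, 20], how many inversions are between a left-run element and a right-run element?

For each element r of the right run, count left-run elements greater than r:
r = 6: 17, 19, 23, 27, 41 → 5
r = 14: 17, 19, 23, 27, 41 → 5
r = 20: 23, 27, 41 → 3
Cross-inversions: 5 + 5 + 3 = 13

13 cross-inversions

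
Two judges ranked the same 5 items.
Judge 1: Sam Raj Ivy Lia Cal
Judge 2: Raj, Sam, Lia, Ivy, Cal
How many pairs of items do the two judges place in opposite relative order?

There are 2 discordant pairs.

Assign each item its position (1..5) in the first ordering, then rewrite the second ordering as that position sequence:
positions: Sam→1, Raj→2, Ivy→3, Lia→4, Cal→5
second ordering as positions: [2, 1, 4, 3, 5]
Discordant pairs = inversions in this position sequence.
2: 1 → 1
1: 0
4: 3 → 1
3: 0
5: 0
Total: 1 + 0 + 1 + 0 + 0 = 2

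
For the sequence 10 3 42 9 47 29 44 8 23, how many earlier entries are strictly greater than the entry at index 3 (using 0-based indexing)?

2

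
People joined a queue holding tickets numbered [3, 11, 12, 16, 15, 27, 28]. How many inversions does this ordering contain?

Inversions: 1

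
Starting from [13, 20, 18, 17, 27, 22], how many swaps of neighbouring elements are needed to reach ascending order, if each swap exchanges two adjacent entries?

The minimum number of adjacent swaps to sort an array equals its inversion count, since every such swap removes exactly one inversion.
Count inversions — for each element, later elements that are smaller:
13: none → 0
20: 18, 17 → 2
18: 17 → 1
17: none → 0
27: 22 → 1
22: none → 0
Total inversions: 0 + 2 + 1 + 0 + 1 + 0 = 4

There are 4 swaps.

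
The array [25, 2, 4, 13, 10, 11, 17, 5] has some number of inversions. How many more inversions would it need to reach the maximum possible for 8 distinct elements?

Maximum inversions for 8 distinct elements is C(8, 2) = 8·7/2 = 28.
Current inversions — for each element, count later smaller elements:
25: 7
2: 0
4: 0
13: 3
10: 1
11: 1
17: 1
5: 0
Current total: 7 + 0 + 0 + 3 + 1 + 1 + 1 + 0 = 13
Shortfall: 28 − 13 = 15

15 inversions short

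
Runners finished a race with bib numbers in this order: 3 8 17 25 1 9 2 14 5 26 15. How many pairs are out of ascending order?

Element-by-element contributions:
3 → 1, 2 → 2
8 → 1, 2, 5 → 3
17 → 1, 9, 2, 14, 5, 15 → 6
25 → 1, 9, 2, 14, 5, 15 → 6
1 → none → 0
9 → 2, 5 → 2
2 → none → 0
14 → 5 → 1
5 → none → 0
26 → 15 → 1
15 → none → 0
Sum: 2 + 3 + 6 + 6 + 0 + 2 + 0 + 1 + 0 + 1 + 0 = 21

21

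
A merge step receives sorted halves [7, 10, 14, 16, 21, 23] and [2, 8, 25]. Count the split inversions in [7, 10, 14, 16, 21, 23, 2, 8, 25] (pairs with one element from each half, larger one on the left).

11

Take each right-half value and tally the left-half values above it:
r = 2: 7, 10, 14, 16, 21, 23 → 6
r = 8: 10, 14, 16, 21, 23 → 5
r = 25: none → 0
Cross-inversions: 6 + 5 + 0 = 11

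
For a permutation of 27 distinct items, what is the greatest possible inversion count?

A reversed (strictly descending) arrangement makes every pair an inversion, giving C(27, 2) inversions.
C(27, 2) = 27·26/2 = 351

Inversions: 351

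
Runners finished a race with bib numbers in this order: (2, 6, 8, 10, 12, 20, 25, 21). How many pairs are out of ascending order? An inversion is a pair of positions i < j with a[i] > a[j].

1

For each element, count later entries that are smaller:
2: 0
6: 0
8: 0
10: 0
12: 0
20: 0
25: 1
21: 0
Sum: 0 + 0 + 0 + 0 + 0 + 0 + 1 + 0 = 1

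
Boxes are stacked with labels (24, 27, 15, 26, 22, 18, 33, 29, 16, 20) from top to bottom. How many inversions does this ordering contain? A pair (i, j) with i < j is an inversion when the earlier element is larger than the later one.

24 inversions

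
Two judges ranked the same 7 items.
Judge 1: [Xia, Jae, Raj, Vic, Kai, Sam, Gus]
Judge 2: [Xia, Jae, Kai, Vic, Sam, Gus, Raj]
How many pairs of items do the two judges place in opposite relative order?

Assign each item its position (1..7) in the first ordering, then rewrite the second ordering as that position sequence:
positions: Xia→1, Jae→2, Raj→3, Vic→4, Kai→5, Sam→6, Gus→7
second ordering as positions: [1, 2, 5, 4, 6, 7, 3]
Discordant pairs = inversions in this position sequence.
1: 0
2: 0
5: 4, 3 → 2
4: 3 → 1
6: 3 → 1
7: 3 → 1
3: 0
Total: 0 + 0 + 2 + 1 + 1 + 1 + 0 = 5

Discordant pairs: 5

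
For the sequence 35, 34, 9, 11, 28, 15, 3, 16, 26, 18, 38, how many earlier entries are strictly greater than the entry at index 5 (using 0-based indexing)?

The element at index 5 is 15.
Elements before it: 35, 34, 9, 11, 28
Those larger than 15: 35, 34, 28

3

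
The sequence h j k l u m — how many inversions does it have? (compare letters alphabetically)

Element-by-element contributions:
h: 0
j: 0
k: 0
l: 0
u: 1
m: 0
Sum: 0 + 0 + 0 + 0 + 1 + 0 = 1

1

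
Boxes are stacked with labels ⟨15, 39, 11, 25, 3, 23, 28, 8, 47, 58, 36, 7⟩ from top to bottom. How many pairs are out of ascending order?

For each element, count later entries that are smaller:
15 → 11, 3, 8, 7 → 4
39 → 11, 25, 3, 23, 28, 8, 36, 7 → 8
11 → 3, 8, 7 → 3
25 → 3, 23, 8, 7 → 4
3 → none → 0
23 → 8, 7 → 2
28 → 8, 7 → 2
8 → 7 → 1
47 → 36, 7 → 2
58 → 36, 7 → 2
36 → 7 → 1
7 → none → 0
Sum: 4 + 8 + 3 + 4 + 0 + 2 + 2 + 1 + 2 + 2 + 1 + 0 = 29

29 inversions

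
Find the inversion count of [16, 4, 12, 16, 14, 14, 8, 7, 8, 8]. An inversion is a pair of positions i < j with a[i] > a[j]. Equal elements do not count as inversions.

There are 27 out-of-order pairs.

Element-by-element contributions:
16: 8
4: 0
12: 4
16: 6
14: 4
14: 4
8: 1
7: 0
8: 0
8: 0
Sum: 8 + 0 + 4 + 6 + 4 + 4 + 1 + 0 + 0 + 0 = 27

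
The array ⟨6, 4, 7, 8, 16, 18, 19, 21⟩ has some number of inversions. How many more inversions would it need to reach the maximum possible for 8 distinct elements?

27

Maximum inversions for 8 distinct elements is C(8, 2) = 8·7/2 = 28.
Current inversions — for each element, count later smaller elements:
6: 1
4: 0
7: 0
8: 0
16: 0
18: 0
19: 0
21: 0
Current total: 1 + 0 + 0 + 0 + 0 + 0 + 0 + 0 = 1
Shortfall: 28 − 1 = 27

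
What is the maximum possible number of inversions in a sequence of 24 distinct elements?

276 inversions

A reversed (strictly descending) arrangement makes every pair an inversion, giving C(24, 2) inversions.
C(24, 2) = 24·23/2 = 276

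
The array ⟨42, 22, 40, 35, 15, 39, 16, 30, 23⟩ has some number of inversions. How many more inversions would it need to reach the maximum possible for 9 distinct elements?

12

Maximum inversions for 9 distinct elements is C(9, 2) = 9·8/2 = 36.
Current inversions — for each element, count later smaller elements:
42: 8
22: 2
40: 6
35: 4
15: 0
39: 3
16: 0
30: 1
23: 0
Current total: 8 + 2 + 6 + 4 + 0 + 3 + 0 + 1 + 0 = 24
Shortfall: 36 − 24 = 12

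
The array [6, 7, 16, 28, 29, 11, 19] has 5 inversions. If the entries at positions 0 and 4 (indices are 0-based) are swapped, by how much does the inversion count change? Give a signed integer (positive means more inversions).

Positions 0 and 4 hold 6 and 29; after swapping, the array is [29, 7, 16, 28, 6, 11, 19].
Element-by-element contributions:
29: 6
7: 1
16: 2
28: 3
6: 0
11: 0
19: 0
Sum: 6 + 1 + 2 + 3 + 0 + 0 + 0 = 12
Change: 12 − 5 = +7

+7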